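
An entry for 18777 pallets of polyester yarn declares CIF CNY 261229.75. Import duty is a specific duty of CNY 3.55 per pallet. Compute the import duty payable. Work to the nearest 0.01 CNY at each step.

Import duty = 18777 × 3.55 = 66658.35

Import duty: CNY 66658.35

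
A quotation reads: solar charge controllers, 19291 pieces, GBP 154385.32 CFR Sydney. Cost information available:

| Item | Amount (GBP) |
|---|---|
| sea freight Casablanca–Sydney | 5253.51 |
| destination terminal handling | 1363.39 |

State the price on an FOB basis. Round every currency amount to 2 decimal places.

FOB price: GBP 149131.81

Not relevant to the conversion: destination terminal — on the buyer under both terms; not part of either seller's price.
From CFR to FOB, the seller no longer bears: freight.
FOB price = 154385.32 − 5253.51 = 149131.81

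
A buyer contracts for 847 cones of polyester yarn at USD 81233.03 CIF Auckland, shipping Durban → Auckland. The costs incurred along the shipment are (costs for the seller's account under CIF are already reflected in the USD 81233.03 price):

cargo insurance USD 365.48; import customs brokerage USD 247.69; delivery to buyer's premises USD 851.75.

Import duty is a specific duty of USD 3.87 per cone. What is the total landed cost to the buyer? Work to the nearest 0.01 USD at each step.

CIF: the seller pays costs through ocean freight and marine insurance to the destination port.
Already in the invoice (seller's account under CIF): insurance — exclude.
The CIF price already equals the CIF value: 81233.03
Import duty = 847 × 3.87 = 3277.89
Buyer bears: brokerage 247.69 + delivery 851.75 + duty 3277.89 = 4377.33
Landed cost = invoice 81233.03 + 4377.33 = 85610.36

Total landed cost: USD 85610.36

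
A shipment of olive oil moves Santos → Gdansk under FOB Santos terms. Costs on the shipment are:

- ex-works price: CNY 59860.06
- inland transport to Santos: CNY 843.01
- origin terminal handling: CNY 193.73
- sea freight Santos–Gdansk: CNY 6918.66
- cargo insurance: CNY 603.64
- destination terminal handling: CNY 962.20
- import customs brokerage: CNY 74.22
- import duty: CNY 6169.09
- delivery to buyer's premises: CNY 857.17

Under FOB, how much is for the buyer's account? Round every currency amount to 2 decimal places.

Buyer's account: CNY 15584.98

FOB: the seller bears costs until goods are on board at the origin port; the buyer bears freight, insurance and all costs thereafter.
Seller's account: goods 59860.06 + inland to port 843.01 + origin terminal 193.73 = 60896.80
Buyer's account: freight 6918.66 + insurance 603.64 + destination terminal 962.20 + brokerage 74.22 + duty 6169.09 + delivery 857.17 = 15584.98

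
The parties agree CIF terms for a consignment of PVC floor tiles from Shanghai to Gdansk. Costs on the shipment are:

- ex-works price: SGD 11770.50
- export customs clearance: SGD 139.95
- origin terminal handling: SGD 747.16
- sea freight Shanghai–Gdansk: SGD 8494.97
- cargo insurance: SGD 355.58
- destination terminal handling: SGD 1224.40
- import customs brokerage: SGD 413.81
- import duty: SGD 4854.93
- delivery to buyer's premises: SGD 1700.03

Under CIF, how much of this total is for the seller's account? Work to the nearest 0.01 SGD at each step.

Seller's account: SGD 21508.16

CIF: the seller pays costs through ocean freight and marine insurance to the destination port.
Seller's account: goods 11770.50 + export clearance 139.95 + origin terminal 747.16 + freight 8494.97 + insurance 355.58 = 21508.16
Buyer's account: destination terminal 1224.40 + brokerage 413.81 + duty 4854.93 + delivery 1700.03 = 8193.17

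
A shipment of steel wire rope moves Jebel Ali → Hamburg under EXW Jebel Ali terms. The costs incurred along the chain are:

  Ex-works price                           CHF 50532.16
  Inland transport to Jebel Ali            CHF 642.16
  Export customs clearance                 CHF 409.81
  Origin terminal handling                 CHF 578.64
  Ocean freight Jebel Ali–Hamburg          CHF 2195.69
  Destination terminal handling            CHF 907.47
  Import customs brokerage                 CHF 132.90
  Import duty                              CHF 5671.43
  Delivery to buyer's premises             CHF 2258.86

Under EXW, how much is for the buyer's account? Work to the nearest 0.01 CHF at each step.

Buyer's account: CHF 12796.96

EXW: the seller makes goods available at their premises; the buyer bears all onward costs.
Seller's account: goods 50532.16 = 50532.16
Buyer's account: inland to port 642.16 + export clearance 409.81 + origin terminal 578.64 + freight 2195.69 + destination terminal 907.47 + brokerage 132.90 + duty 5671.43 + delivery 2258.86 = 12796.96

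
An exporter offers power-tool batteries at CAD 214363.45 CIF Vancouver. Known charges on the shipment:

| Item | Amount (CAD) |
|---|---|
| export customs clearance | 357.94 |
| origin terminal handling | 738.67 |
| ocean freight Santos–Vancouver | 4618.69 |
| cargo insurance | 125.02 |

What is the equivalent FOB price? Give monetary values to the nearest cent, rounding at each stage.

Not relevant to the conversion: origin terminal, export clearance — on the seller under both CIF and FOB; already in the CIF price and stays in the FOB price.
From CIF to FOB, the seller no longer bears: freight, insurance.
FOB price = 214363.45 − 4618.69 − 125.02 = 209619.74

FOB price: CAD 209619.74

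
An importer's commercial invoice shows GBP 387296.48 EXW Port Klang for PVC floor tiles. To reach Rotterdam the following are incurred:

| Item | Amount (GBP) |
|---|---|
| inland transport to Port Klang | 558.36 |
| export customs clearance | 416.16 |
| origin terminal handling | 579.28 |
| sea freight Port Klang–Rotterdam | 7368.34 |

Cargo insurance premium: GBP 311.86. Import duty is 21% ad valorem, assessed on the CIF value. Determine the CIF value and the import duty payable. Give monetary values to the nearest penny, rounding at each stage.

CIF value: GBP 396530.48; import duty: GBP 83271.40

CIF = EXW price + pre-shipment costs + freight + insurance
CIF = 387296.48 + 558.36 + 416.16 + 579.28 + 7368.34 + 311.86 = 396530.48
Import duty = 396530.48 × 21% = 83271.40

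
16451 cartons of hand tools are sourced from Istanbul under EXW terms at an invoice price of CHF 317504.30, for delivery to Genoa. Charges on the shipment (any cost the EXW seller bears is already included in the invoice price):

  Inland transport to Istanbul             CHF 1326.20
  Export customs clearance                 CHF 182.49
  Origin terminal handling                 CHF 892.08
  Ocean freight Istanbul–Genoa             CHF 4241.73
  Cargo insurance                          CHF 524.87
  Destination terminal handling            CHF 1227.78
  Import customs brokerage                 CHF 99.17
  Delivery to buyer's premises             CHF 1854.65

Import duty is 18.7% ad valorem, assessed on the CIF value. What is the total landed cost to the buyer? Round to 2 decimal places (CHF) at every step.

Total landed cost: CHF 388566.87

EXW: the seller makes goods available at their premises; the buyer bears all onward costs.
CIF value = EXW price + inland to port + export clearance + origin terminal + freight + insurance = 317504.30 + 1326.20 + 182.49 + 892.08 + 4241.73 + 524.87 = 324671.67
Import duty = 324671.67 × 18.7% = 60713.60
Buyer bears: inland to port 1326.20 + export clearance 182.49 + origin terminal 892.08 + freight 4241.73 + insurance 524.87 + destination terminal 1227.78 + brokerage 99.17 + delivery 1854.65 + duty 60713.60 = 71062.57
Landed cost = invoice 317504.30 + 71062.57 = 388566.87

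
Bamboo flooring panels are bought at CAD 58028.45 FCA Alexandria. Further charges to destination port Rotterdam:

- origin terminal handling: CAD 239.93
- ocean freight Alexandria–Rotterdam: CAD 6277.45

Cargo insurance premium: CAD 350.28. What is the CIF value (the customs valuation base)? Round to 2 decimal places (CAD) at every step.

CIF = FCA price + pre-shipment costs + freight + insurance
CIF = 58028.45 + 239.93 + 6277.45 + 350.28 = 64896.11

CIF value: CAD 64896.11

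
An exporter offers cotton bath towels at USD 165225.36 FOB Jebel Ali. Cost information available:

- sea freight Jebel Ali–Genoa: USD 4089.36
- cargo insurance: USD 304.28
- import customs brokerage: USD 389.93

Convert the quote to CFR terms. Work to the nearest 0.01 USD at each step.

Not relevant to the conversion: insurance, brokerage — on the buyer under both terms; not part of either seller's price.
From FOB to CFR, the seller additionally bears: freight.
CFR price = 165225.36 + 4089.36 = 169314.72

CFR price: USD 169314.72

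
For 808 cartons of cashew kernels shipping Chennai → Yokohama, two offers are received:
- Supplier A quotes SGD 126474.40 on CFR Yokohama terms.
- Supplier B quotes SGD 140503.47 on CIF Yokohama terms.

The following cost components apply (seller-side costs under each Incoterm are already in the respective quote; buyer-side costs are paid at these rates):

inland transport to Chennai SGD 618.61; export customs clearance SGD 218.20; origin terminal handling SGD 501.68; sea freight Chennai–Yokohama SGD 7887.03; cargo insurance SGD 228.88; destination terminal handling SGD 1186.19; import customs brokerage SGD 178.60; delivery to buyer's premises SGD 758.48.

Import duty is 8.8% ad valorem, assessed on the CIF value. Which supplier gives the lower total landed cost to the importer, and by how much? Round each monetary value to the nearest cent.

Supplier A is cheaper by SGD 15014.61

Supplier A (CFR):
CIF value = CFR price + insurance = 126474.40 + 228.88 = 126703.28
Import duty = 126703.28 × 8.8% = 11149.89
Buyer bears (A): 228.88 + 1186.19 + 178.60 + 758.48 = 2352.15
Landed cost (A) = invoice 126474.40 + 2352.15 + duty 11149.89 = 139976.44
Supplier B (CIF):
The CIF price already equals the CIF value: 140503.47
Import duty = 140503.47 × 8.8% = 12364.31
Buyer bears (B): 1186.19 + 178.60 + 758.48 = 2123.27
Landed cost (B) = invoice 140503.47 + 2123.27 + duty 12364.31 = 154991.05
Difference = |139976.44 − 154991.05| = 15014.61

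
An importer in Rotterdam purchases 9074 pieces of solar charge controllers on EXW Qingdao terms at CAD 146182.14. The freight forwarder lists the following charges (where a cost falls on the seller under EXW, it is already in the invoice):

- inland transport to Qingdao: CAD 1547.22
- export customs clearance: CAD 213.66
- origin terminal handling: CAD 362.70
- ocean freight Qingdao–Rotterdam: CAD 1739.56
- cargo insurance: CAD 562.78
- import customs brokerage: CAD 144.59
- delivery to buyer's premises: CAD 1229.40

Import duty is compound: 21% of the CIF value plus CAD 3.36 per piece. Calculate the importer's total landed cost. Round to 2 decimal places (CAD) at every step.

EXW: the seller makes goods available at their premises; the buyer bears all onward costs.
CIF value = EXW price + inland to port + export clearance + origin terminal + freight + insurance = 146182.14 + 1547.22 + 213.66 + 362.70 + 1739.56 + 562.78 = 150608.06
Ad valorem component: 150608.06 × 21% = 31627.69
Specific component: 9074 × 3.36 = 30488.64
Import duty = 31627.69 + 30488.64 = 62116.33
Buyer bears: inland to port 1547.22 + export clearance 213.66 + origin terminal 362.70 + freight 1739.56 + insurance 562.78 + brokerage 144.59 + delivery 1229.40 + duty 62116.33 = 67916.24
Landed cost = invoice 146182.14 + 67916.24 = 214098.38

Total landed cost: CAD 214098.38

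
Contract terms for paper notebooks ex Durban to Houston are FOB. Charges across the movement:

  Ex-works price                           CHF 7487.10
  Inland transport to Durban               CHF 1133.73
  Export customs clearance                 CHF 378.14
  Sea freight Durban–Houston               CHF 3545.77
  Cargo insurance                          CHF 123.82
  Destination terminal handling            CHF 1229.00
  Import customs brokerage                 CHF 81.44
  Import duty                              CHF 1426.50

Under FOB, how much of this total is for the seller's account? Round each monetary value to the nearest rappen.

Seller's account: CHF 8998.97

FOB: the seller bears costs until goods are on board at the origin port; the buyer bears freight, insurance and all costs thereafter.
Seller's account: goods 7487.10 + inland to port 1133.73 + export clearance 378.14 = 8998.97
Buyer's account: freight 3545.77 + insurance 123.82 + destination terminal 1229.00 + brokerage 81.44 + duty 1426.50 = 6406.53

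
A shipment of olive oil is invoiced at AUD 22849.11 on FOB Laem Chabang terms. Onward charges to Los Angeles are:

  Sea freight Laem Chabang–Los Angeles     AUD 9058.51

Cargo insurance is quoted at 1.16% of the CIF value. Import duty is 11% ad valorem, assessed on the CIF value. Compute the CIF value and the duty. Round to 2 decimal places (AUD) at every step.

Let C be the CIF value. C = FOB price + freight + 1.16% × C
C − 1.16% × C = 22849.11 + 9058.51
0.9884 × C = 31907.62
C = 31907.62 / 0.9884 = 32282.09
Insurance premium = 1.16% × 32282.09 = 374.47
Import duty = 32282.09 × 11% = 3551.03

CIF value: AUD 32282.09; import duty: AUD 3551.03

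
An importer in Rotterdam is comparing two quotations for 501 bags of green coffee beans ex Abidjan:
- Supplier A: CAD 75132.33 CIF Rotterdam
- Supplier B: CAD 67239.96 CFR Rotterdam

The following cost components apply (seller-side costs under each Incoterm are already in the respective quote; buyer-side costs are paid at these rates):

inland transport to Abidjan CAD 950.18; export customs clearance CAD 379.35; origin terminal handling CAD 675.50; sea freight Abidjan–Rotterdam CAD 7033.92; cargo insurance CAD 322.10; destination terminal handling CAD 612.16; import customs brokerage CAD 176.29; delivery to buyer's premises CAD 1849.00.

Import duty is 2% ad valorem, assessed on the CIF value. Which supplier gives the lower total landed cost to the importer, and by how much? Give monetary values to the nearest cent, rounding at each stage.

Supplier A (CIF):
The CIF price already equals the CIF value: 75132.33
Import duty = 75132.33 × 2% = 1502.65
Buyer bears (A): 612.16 + 176.29 + 1849.00 = 2637.45
Landed cost (A) = invoice 75132.33 + 2637.45 + duty 1502.65 = 79272.43
Supplier B (CFR):
CIF value = CFR price + insurance = 67239.96 + 322.10 = 67562.06
Import duty = 67562.06 × 2% = 1351.24
Buyer bears (B): 322.10 + 612.16 + 176.29 + 1849.00 = 2959.55
Landed cost (B) = invoice 67239.96 + 2959.55 + duty 1351.24 = 71550.75
Difference = |79272.43 − 71550.75| = 7721.68

Supplier B is cheaper by CAD 7721.68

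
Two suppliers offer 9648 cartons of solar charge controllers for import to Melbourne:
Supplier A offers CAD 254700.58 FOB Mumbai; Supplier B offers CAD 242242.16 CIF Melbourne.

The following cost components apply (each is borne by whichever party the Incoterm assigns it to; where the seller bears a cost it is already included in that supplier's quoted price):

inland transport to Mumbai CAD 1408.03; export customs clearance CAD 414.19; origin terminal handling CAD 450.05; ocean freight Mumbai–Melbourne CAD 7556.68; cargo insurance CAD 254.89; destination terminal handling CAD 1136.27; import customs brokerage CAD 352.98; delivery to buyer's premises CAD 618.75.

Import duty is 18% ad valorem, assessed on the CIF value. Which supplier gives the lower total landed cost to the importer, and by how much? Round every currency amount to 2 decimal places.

Supplier A (FOB):
CIF value = FOB price + freight + insurance = 254700.58 + 7556.68 + 254.89 = 262512.15
Import duty = 262512.15 × 18% = 47252.19
Buyer bears (A): 7556.68 + 254.89 + 1136.27 + 352.98 + 618.75 = 9919.57
Landed cost (A) = invoice 254700.58 + 9919.57 + duty 47252.19 = 311872.34
Supplier B (CIF):
The CIF price already equals the CIF value: 242242.16
Import duty = 242242.16 × 18% = 43603.59
Buyer bears (B): 1136.27 + 352.98 + 618.75 = 2108.00
Landed cost (B) = invoice 242242.16 + 2108.00 + duty 43603.59 = 287953.75
Difference = |311872.34 − 287953.75| = 23918.59

Supplier B is cheaper by CAD 23918.59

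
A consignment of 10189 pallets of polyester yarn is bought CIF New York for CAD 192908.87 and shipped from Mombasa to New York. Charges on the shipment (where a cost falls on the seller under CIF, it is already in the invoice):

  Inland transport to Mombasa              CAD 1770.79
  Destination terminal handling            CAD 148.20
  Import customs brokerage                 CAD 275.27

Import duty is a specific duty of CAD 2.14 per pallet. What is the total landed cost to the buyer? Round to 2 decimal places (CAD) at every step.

Total landed cost: CAD 215136.80

CIF: the seller pays costs through ocean freight and marine insurance to the destination port.
Already in the invoice (seller's account under CIF): inland to port — exclude.
The CIF price already equals the CIF value: 192908.87
Import duty = 10189 × 2.14 = 21804.46
Buyer bears: destination terminal 148.20 + brokerage 275.27 + duty 21804.46 = 22227.93
Landed cost = invoice 192908.87 + 22227.93 = 215136.80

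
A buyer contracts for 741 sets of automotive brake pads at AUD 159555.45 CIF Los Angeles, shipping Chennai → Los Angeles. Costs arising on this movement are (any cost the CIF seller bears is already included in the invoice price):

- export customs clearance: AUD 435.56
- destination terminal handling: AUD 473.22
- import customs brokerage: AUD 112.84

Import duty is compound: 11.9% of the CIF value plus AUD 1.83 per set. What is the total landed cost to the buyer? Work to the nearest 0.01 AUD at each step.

CIF: the seller pays costs through ocean freight and marine insurance to the destination port.
Already in the invoice (seller's account under CIF): export clearance — exclude.
The CIF price already equals the CIF value: 159555.45
Ad valorem component: 159555.45 × 11.9% = 18987.10
Specific component: 741 × 1.83 = 1356.03
Import duty = 18987.10 + 1356.03 = 20343.13
Buyer bears: destination terminal 473.22 + brokerage 112.84 + duty 20343.13 = 20929.19
Landed cost = invoice 159555.45 + 20929.19 = 180484.64

Total landed cost: AUD 180484.64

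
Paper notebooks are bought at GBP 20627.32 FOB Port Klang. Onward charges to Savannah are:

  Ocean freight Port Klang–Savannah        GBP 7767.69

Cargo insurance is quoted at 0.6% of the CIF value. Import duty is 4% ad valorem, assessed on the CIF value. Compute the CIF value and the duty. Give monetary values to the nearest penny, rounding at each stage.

Let C be the CIF value. C = FOB price + freight + 0.6% × C
C − 0.6% × C = 20627.32 + 7767.69
0.994 × C = 28395.01
C = 28395.01 / 0.994 = 28566.41
Insurance premium = 0.6% × 28566.41 = 171.40
Import duty = 28566.41 × 4% = 1142.66

CIF value: GBP 28566.41; import duty: GBP 1142.66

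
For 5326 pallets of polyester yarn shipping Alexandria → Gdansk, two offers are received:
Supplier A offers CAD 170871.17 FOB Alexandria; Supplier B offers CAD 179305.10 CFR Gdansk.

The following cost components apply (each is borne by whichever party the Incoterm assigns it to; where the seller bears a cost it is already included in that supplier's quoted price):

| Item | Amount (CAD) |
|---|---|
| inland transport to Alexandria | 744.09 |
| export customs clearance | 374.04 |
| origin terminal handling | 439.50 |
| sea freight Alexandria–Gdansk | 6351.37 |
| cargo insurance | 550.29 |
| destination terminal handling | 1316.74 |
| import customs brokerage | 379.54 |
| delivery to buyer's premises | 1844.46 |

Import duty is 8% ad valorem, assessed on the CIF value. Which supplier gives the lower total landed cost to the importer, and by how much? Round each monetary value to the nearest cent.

Supplier A (FOB):
CIF value = FOB price + freight + insurance = 170871.17 + 6351.37 + 550.29 = 177772.83
Import duty = 177772.83 × 8% = 14221.83
Buyer bears (A): 6351.37 + 550.29 + 1316.74 + 379.54 + 1844.46 = 10442.40
Landed cost (A) = invoice 170871.17 + 10442.40 + duty 14221.83 = 195535.40
Supplier B (CFR):
CIF value = CFR price + insurance = 179305.10 + 550.29 = 179855.39
Import duty = 179855.39 × 8% = 14388.43
Buyer bears (B): 550.29 + 1316.74 + 379.54 + 1844.46 = 4091.03
Landed cost (B) = invoice 179305.10 + 4091.03 + duty 14388.43 = 197784.56
Difference = |195535.40 − 197784.56| = 2249.16

Supplier A is cheaper by CAD 2249.16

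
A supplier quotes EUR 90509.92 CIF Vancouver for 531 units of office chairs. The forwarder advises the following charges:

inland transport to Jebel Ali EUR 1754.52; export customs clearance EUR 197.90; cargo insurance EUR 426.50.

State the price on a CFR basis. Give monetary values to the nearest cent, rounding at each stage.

CFR price: EUR 90083.42

Not relevant to the conversion: export clearance, inland to port — on the seller under both CIF and CFR; already in the CIF price and stays in the CFR price.
From CIF to CFR, the seller no longer bears: insurance.
CFR price = 90509.92 − 426.50 = 90083.42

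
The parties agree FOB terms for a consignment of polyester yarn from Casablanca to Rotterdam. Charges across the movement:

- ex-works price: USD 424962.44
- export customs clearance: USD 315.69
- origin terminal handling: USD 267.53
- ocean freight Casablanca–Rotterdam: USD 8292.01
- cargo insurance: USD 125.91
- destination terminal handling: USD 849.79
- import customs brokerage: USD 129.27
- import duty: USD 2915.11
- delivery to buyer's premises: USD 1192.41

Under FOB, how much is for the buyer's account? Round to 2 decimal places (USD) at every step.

FOB: the seller bears costs until goods are on board at the origin port; the buyer bears freight, insurance and all costs thereafter.
Seller's account: goods 424962.44 + export clearance 315.69 + origin terminal 267.53 = 425545.66
Buyer's account: freight 8292.01 + insurance 125.91 + destination terminal 849.79 + brokerage 129.27 + duty 2915.11 + delivery 1192.41 = 13504.50

Buyer's account: USD 13504.50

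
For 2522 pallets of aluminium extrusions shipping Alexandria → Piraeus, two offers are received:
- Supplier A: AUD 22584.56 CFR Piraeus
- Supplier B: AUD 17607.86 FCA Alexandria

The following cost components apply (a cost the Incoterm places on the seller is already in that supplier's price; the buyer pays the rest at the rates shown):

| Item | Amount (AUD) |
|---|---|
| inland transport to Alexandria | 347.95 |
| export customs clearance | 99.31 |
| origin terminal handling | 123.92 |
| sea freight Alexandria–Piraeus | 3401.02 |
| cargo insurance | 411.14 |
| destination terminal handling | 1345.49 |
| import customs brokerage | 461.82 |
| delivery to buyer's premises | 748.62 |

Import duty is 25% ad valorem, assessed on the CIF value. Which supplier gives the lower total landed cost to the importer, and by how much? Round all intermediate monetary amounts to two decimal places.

Supplier B is cheaper by AUD 1814.70

Supplier A (CFR):
CIF value = CFR price + insurance = 22584.56 + 411.14 = 22995.70
Import duty = 22995.70 × 25% = 5748.93
Buyer bears (A): 411.14 + 1345.49 + 461.82 + 748.62 = 2967.07
Landed cost (A) = invoice 22584.56 + 2967.07 + duty 5748.93 = 31300.56
Supplier B (FCA):
CIF value = FCA price + origin terminal + freight + insurance = 17607.86 + 123.92 + 3401.02 + 411.14 = 21543.94
Import duty = 21543.94 × 25% = 5385.99
Buyer bears (B): 123.92 + 3401.02 + 411.14 + 1345.49 + 461.82 + 748.62 = 6492.01
Landed cost (B) = invoice 17607.86 + 6492.01 + duty 5385.99 = 29485.86
Difference = |31300.56 − 29485.86| = 1814.70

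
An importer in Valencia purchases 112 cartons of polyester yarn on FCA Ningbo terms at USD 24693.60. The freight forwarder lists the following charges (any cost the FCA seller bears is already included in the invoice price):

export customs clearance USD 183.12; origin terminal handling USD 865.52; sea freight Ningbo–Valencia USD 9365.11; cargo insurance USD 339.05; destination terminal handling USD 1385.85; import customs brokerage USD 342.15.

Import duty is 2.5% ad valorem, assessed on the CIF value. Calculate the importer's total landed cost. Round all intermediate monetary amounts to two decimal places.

FCA: the seller delivers export-cleared goods to the carrier; the buyer bears costs from that point.
Already in the invoice (seller's account under FCA): export clearance — exclude.
CIF value = FCA price + origin terminal + freight + insurance = 24693.60 + 865.52 + 9365.11 + 339.05 = 35263.28
Import duty = 35263.28 × 2.5% = 881.58
Buyer bears: origin terminal 865.52 + freight 9365.11 + insurance 339.05 + destination terminal 1385.85 + brokerage 342.15 + duty 881.58 = 13179.26
Landed cost = invoice 24693.60 + 13179.26 = 37872.86

Total landed cost: USD 37872.86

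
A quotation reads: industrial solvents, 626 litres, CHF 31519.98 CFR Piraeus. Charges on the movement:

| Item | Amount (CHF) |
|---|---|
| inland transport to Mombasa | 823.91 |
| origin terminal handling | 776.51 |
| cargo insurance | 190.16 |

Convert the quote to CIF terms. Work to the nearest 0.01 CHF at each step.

CIF price: CHF 31710.14

Not relevant to the conversion: origin terminal, inland to port — on the seller under both CFR and CIF; already in the CFR price and stays in the CIF price.
From CFR to CIF, the seller additionally bears: insurance.
CIF price = 31519.98 + 190.16 = 31710.14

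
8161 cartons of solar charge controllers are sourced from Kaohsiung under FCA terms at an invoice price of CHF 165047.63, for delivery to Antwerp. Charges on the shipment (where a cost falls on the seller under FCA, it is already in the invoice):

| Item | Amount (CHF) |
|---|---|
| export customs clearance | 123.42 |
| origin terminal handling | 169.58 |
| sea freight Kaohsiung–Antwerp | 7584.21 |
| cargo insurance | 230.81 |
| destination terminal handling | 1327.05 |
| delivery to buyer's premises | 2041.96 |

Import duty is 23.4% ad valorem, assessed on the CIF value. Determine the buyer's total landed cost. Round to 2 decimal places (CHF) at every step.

Total landed cost: CHF 216890.78

FCA: the seller delivers export-cleared goods to the carrier; the buyer bears costs from that point.
Already in the invoice (seller's account under FCA): export clearance — exclude.
CIF value = FCA price + origin terminal + freight + insurance = 165047.63 + 169.58 + 7584.21 + 230.81 = 173032.23
Import duty = 173032.23 × 23.4% = 40489.54
Buyer bears: origin terminal 169.58 + freight 7584.21 + insurance 230.81 + destination terminal 1327.05 + delivery 2041.96 + duty 40489.54 = 51843.15
Landed cost = invoice 165047.63 + 51843.15 = 216890.78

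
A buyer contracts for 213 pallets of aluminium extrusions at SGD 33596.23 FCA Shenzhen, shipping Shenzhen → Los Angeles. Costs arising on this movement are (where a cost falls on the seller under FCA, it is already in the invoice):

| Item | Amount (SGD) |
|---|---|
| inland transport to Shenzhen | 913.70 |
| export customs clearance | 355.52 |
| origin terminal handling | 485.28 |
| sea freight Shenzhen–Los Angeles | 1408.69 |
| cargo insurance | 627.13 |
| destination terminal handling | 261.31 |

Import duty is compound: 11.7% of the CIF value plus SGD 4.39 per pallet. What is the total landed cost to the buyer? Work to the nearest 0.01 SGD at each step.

Total landed cost: SGD 41539.44

FCA: the seller delivers export-cleared goods to the carrier; the buyer bears costs from that point.
Already in the invoice (seller's account under FCA): inland to port, export clearance — exclude.
CIF value = FCA price + origin terminal + freight + insurance = 33596.23 + 485.28 + 1408.69 + 627.13 = 36117.33
Ad valorem component: 36117.33 × 11.7% = 4225.73
Specific component: 213 × 4.39 = 935.07
Import duty = 4225.73 + 935.07 = 5160.80
Buyer bears: origin terminal 485.28 + freight 1408.69 + insurance 627.13 + destination terminal 261.31 + duty 5160.80 = 7943.21
Landed cost = invoice 33596.23 + 7943.21 = 41539.44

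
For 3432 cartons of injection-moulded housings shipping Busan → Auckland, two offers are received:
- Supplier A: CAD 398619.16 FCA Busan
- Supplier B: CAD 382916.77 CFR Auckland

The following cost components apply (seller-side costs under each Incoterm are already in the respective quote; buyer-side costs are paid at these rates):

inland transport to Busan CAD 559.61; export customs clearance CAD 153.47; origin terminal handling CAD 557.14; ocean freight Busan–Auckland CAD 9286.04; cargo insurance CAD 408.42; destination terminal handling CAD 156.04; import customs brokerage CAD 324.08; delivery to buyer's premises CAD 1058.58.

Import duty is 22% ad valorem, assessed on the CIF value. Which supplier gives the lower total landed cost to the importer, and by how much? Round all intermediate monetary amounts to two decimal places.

Supplier A (FCA):
CIF value = FCA price + origin terminal + freight + insurance = 398619.16 + 557.14 + 9286.04 + 408.42 = 408870.76
Import duty = 408870.76 × 22% = 89951.57
Buyer bears (A): 557.14 + 9286.04 + 408.42 + 156.04 + 324.08 + 1058.58 = 11790.30
Landed cost (A) = invoice 398619.16 + 11790.30 + duty 89951.57 = 500361.03
Supplier B (CFR):
CIF value = CFR price + insurance = 382916.77 + 408.42 = 383325.19
Import duty = 383325.19 × 22% = 84331.54
Buyer bears (B): 408.42 + 156.04 + 324.08 + 1058.58 = 1947.12
Landed cost (B) = invoice 382916.77 + 1947.12 + duty 84331.54 = 469195.43
Difference = |500361.03 − 469195.43| = 31165.60

Supplier B is cheaper by CAD 31165.60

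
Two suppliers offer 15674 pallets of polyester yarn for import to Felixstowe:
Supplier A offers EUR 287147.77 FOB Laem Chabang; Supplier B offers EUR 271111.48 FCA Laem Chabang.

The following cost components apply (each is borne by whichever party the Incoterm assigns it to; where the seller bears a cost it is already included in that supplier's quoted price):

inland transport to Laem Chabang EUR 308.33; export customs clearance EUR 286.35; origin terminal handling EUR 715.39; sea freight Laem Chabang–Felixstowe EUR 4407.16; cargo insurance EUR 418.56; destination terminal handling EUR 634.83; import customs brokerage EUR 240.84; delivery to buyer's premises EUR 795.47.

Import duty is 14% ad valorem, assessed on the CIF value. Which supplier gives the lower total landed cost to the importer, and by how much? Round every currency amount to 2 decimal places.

Supplier B is cheaper by EUR 17465.83

Supplier A (FOB):
CIF value = FOB price + freight + insurance = 287147.77 + 4407.16 + 418.56 = 291973.49
Import duty = 291973.49 × 14% = 40876.29
Buyer bears (A): 4407.16 + 418.56 + 634.83 + 240.84 + 795.47 = 6496.86
Landed cost (A) = invoice 287147.77 + 6496.86 + duty 40876.29 = 334520.92
Supplier B (FCA):
CIF value = FCA price + origin terminal + freight + insurance = 271111.48 + 715.39 + 4407.16 + 418.56 = 276652.59
Import duty = 276652.59 × 14% = 38731.36
Buyer bears (B): 715.39 + 4407.16 + 418.56 + 634.83 + 240.84 + 795.47 = 7212.25
Landed cost (B) = invoice 271111.48 + 7212.25 + duty 38731.36 = 317055.09
Difference = |334520.92 − 317055.09| = 17465.83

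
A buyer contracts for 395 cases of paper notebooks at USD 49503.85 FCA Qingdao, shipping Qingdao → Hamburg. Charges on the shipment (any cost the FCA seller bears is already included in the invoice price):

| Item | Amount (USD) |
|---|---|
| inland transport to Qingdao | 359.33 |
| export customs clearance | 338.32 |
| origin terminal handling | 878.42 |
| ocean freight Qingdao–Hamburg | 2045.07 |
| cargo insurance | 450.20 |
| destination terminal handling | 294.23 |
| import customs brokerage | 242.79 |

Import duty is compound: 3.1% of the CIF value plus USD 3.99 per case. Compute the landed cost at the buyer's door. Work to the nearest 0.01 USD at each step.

Total landed cost: USD 56629.81

FCA: the seller delivers export-cleared goods to the carrier; the buyer bears costs from that point.
Already in the invoice (seller's account under FCA): inland to port, export clearance — exclude.
CIF value = FCA price + origin terminal + freight + insurance = 49503.85 + 878.42 + 2045.07 + 450.20 = 52877.54
Ad valorem component: 52877.54 × 3.1% = 1639.20
Specific component: 395 × 3.99 = 1576.05
Import duty = 1639.20 + 1576.05 = 3215.25
Buyer bears: origin terminal 878.42 + freight 2045.07 + insurance 450.20 + destination terminal 294.23 + brokerage 242.79 + duty 3215.25 = 7125.96
Landed cost = invoice 49503.85 + 7125.96 = 56629.81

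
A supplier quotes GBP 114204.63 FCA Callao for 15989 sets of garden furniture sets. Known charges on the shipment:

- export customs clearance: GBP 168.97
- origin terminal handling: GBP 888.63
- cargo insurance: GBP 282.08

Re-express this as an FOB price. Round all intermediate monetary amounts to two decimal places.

FOB price: GBP 115093.26

Not relevant to the conversion: export clearance — on the seller under both FCA and FOB; already in the FCA price and stays in the FOB price. insurance — on the buyer under both terms; not part of either seller's price.
From FCA to FOB, the seller additionally bears: origin terminal.
FOB price = 114204.63 + 888.63 = 115093.26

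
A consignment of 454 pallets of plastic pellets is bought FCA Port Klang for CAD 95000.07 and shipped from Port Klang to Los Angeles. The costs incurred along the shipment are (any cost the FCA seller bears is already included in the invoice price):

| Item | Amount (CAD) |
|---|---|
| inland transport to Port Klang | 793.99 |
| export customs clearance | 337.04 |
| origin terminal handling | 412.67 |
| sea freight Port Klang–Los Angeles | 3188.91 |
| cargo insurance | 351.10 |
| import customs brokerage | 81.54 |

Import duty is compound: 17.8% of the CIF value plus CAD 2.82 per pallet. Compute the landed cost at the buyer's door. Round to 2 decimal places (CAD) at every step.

Total landed cost: CAD 117928.16

FCA: the seller delivers export-cleared goods to the carrier; the buyer bears costs from that point.
Already in the invoice (seller's account under FCA): inland to port, export clearance — exclude.
CIF value = FCA price + origin terminal + freight + insurance = 95000.07 + 412.67 + 3188.91 + 351.10 = 98952.75
Ad valorem component: 98952.75 × 17.8% = 17613.59
Specific component: 454 × 2.82 = 1280.28
Import duty = 17613.59 + 1280.28 = 18893.87
Buyer bears: origin terminal 412.67 + freight 3188.91 + insurance 351.10 + brokerage 81.54 + duty 18893.87 = 22928.09
Landed cost = invoice 95000.07 + 22928.09 = 117928.16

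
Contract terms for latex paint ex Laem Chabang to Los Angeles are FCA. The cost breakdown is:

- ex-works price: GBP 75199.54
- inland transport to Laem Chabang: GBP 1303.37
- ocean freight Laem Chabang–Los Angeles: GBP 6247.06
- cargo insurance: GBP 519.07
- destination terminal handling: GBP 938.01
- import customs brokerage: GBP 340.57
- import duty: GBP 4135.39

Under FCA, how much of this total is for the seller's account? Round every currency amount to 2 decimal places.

FCA: the seller delivers export-cleared goods to the carrier; the buyer bears costs from that point.
Seller's account: goods 75199.54 + inland to port 1303.37 = 76502.91
Buyer's account: freight 6247.06 + insurance 519.07 + destination terminal 938.01 + brokerage 340.57 + duty 4135.39 = 12180.10

Seller's account: GBP 76502.91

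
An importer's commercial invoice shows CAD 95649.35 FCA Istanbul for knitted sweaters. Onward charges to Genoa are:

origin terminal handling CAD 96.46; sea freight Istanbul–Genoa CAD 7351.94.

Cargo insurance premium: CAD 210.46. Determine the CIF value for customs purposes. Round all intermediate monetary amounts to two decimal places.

CIF value: CAD 103308.21

CIF = FCA price + pre-shipment costs + freight + insurance
CIF = 95649.35 + 96.46 + 7351.94 + 210.46 = 103308.21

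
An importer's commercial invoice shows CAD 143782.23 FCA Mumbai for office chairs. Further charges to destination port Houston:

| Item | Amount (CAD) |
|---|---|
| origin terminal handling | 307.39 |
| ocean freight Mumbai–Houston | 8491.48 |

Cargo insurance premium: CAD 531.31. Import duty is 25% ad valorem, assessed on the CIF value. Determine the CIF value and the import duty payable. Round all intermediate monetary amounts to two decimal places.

CIF value: CAD 153112.41; import duty: CAD 38278.10

CIF = FCA price + pre-shipment costs + freight + insurance
CIF = 143782.23 + 307.39 + 8491.48 + 531.31 = 153112.41
Import duty = 153112.41 × 25% = 38278.10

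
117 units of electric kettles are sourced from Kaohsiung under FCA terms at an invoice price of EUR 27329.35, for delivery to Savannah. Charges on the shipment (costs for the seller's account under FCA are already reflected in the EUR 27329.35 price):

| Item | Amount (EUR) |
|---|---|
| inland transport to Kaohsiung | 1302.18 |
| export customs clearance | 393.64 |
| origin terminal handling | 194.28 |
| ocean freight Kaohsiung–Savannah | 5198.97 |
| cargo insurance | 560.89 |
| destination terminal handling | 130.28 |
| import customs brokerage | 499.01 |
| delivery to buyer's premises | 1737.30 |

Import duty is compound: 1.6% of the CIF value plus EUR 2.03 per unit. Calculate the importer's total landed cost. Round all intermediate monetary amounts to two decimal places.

Total landed cost: EUR 36420.13

FCA: the seller delivers export-cleared goods to the carrier; the buyer bears costs from that point.
Already in the invoice (seller's account under FCA): inland to port, export clearance — exclude.
CIF value = FCA price + origin terminal + freight + insurance = 27329.35 + 194.28 + 5198.97 + 560.89 = 33283.49
Ad valorem component: 33283.49 × 1.6% = 532.54
Specific component: 117 × 2.03 = 237.51
Import duty = 532.54 + 237.51 = 770.05
Buyer bears: origin terminal 194.28 + freight 5198.97 + insurance 560.89 + destination terminal 130.28 + brokerage 499.01 + delivery 1737.30 + duty 770.05 = 9090.78
Landed cost = invoice 27329.35 + 9090.78 = 36420.13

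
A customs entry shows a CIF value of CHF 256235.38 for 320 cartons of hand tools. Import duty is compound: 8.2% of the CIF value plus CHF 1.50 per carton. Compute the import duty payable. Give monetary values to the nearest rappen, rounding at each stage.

Ad valorem component: 256235.38 × 8.2% = 21011.30
Specific component: 320 × 1.50 = 480.00
Import duty = 21011.30 + 480.00 = 21491.30

Import duty: CHF 21491.30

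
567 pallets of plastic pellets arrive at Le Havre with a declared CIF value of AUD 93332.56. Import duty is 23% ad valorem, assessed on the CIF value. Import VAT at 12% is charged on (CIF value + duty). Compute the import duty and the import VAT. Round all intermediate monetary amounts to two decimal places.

Import duty = 93332.56 × 23% = 21466.49
VAT base = CIF + duty = 93332.56 + 21466.49 = 114799.05
Import VAT = 114799.05 × 12% = 13775.89

Import duty: AUD 21466.49; import VAT: AUD 13775.89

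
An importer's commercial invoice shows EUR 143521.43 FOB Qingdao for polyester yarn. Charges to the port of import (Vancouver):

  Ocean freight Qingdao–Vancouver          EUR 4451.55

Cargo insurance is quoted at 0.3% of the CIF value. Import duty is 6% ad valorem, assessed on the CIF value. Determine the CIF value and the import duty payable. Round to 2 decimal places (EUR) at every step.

Let C be the CIF value. C = FOB price + freight + 0.3% × C
C − 0.3% × C = 143521.43 + 4451.55
0.997 × C = 147972.98
C = 147972.98 / 0.997 = 148418.23
Insurance premium = 0.3% × 148418.23 = 445.25
Import duty = 148418.23 × 6% = 8905.09

CIF value: EUR 148418.23; import duty: EUR 8905.09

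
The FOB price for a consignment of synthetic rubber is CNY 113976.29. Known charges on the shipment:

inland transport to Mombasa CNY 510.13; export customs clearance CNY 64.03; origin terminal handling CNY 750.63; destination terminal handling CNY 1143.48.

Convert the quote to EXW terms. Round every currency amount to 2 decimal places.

Not relevant to the conversion: destination terminal — on the buyer under both terms; not part of either seller's price.
From FOB to EXW, the seller no longer bears: inland to port, export clearance, origin terminal.
EXW price = 113976.29 − 510.13 − 64.03 − 750.63 = 112651.50

EXW price: CNY 112651.50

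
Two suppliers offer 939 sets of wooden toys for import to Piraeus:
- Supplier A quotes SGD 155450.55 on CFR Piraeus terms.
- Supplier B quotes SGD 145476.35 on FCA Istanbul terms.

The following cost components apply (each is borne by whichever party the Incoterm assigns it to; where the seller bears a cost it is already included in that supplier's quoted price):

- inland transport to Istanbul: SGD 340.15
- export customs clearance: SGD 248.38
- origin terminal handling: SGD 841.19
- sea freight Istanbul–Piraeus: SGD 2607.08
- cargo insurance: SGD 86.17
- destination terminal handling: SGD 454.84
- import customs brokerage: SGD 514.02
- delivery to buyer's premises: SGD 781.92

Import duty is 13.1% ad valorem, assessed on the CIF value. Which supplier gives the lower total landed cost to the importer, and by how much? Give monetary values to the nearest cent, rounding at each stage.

Supplier B is cheaper by SGD 7380.83

Supplier A (CFR):
CIF value = CFR price + insurance = 155450.55 + 86.17 = 155536.72
Import duty = 155536.72 × 13.1% = 20375.31
Buyer bears (A): 86.17 + 454.84 + 514.02 + 781.92 = 1836.95
Landed cost (A) = invoice 155450.55 + 1836.95 + duty 20375.31 = 177662.81
Supplier B (FCA):
CIF value = FCA price + origin terminal + freight + insurance = 145476.35 + 841.19 + 2607.08 + 86.17 = 149010.79
Import duty = 149010.79 × 13.1% = 19520.41
Buyer bears (B): 841.19 + 2607.08 + 86.17 + 454.84 + 514.02 + 781.92 = 5285.22
Landed cost (B) = invoice 145476.35 + 5285.22 + duty 19520.41 = 170281.98
Difference = |177662.81 − 170281.98| = 7380.83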